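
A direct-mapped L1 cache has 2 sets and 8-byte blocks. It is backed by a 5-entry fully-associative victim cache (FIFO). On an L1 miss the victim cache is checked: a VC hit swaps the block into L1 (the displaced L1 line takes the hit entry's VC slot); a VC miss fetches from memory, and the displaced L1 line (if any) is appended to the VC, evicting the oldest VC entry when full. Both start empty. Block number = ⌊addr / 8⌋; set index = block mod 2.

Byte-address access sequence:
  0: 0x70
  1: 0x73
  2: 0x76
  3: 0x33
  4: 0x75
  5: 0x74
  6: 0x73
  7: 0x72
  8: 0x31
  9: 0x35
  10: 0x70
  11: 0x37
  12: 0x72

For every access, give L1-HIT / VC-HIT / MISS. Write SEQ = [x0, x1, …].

  [0] addr=0x70 blk=14 s=0: MISS | VC []
  [1] addr=0x73 blk=14 s=0: L1-HIT | VC []
  [2] addr=0x76 blk=14 s=0: L1-HIT | VC []
  [3] addr=0x33 blk=6 s=0: MISS | VC [14]
  [4] addr=0x75 blk=14 s=0: VC-HIT | VC [6]
  [5] addr=0x74 blk=14 s=0: L1-HIT | VC [6]
  [6] addr=0x73 blk=14 s=0: L1-HIT | VC [6]
  [7] addr=0x72 blk=14 s=0: L1-HIT | VC [6]
  [8] addr=0x31 blk=6 s=0: VC-HIT | VC [14]
  [9] addr=0x35 blk=6 s=0: L1-HIT | VC [14]
  [10] addr=0x70 blk=14 s=0: VC-HIT | VC [6]
  [11] addr=0x37 blk=6 s=0: VC-HIT | VC [14]
  [12] addr=0x72 blk=14 s=0: VC-HIT | VC [6]

SEQ = [MISS, L1-HIT, L1-HIT, MISS, VC-HIT, L1-HIT, L1-HIT, L1-HIT, VC-HIT, L1-HIT, VC-HIT, VC-HIT, VC-HIT]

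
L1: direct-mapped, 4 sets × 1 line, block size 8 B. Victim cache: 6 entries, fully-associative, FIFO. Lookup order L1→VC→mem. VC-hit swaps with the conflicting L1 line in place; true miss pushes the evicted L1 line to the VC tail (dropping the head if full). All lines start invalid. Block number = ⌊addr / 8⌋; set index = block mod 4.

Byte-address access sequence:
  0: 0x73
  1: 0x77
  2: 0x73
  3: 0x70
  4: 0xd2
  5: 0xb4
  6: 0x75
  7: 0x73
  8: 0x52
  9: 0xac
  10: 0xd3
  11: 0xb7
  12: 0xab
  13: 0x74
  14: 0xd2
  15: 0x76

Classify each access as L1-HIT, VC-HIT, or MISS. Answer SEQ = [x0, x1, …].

0: 0x73 (blk 14, set 2) → MISS  vc=[]
1: 0x77 (blk 14, set 2) → L1-HIT  vc=[]
2: 0x73 (blk 14, set 2) → L1-HIT  vc=[]
3: 0x70 (blk 14, set 2) → L1-HIT  vc=[]
4: 0xd2 (blk 26, set 2) → MISS  vc=[14]
5: 0xb4 (blk 22, set 2) → MISS  vc=[14, 26]
6: 0x75 (blk 14, set 2) → VC-HIT  vc=[22, 26]
7: 0x73 (blk 14, set 2) → L1-HIT  vc=[22, 26]
8: 0x52 (blk 10, set 2) → MISS  vc=[22, 26, 14]
9: 0xac (blk 21, set 1) → MISS  vc=[22, 26, 14]
10: 0xd3 (blk 26, set 2) → VC-HIT  vc=[22, 10, 14]
11: 0xb7 (blk 22, set 2) → VC-HIT  vc=[26, 10, 14]
12: 0xab (blk 21, set 1) → L1-HIT  vc=[26, 10, 14]
13: 0x74 (blk 14, set 2) → VC-HIT  vc=[26, 10, 22]
14: 0xd2 (blk 26, set 2) → VC-HIT  vc=[14, 10, 22]
15: 0x76 (blk 14, set 2) → VC-HIT  vc=[26, 10, 22]

SEQ = [MISS, L1-HIT, L1-HIT, L1-HIT, MISS, MISS, VC-HIT, L1-HIT, MISS, MISS, VC-HIT, VC-HIT, L1-HIT, VC-HIT, VC-HIT, VC-HIT]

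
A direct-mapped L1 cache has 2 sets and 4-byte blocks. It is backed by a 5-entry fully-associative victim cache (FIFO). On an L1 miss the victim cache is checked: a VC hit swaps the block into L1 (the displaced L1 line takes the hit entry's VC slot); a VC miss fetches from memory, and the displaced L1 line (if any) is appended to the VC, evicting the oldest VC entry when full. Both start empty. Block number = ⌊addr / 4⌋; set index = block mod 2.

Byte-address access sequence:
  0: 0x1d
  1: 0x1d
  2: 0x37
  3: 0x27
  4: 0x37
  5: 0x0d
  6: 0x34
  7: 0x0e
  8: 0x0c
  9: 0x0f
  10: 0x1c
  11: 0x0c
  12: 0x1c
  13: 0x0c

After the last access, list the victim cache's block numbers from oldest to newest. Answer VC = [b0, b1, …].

  [0] addr=0x1d blk=7 s=1: MISS | VC []
  [1] addr=0x1d blk=7 s=1: L1-HIT | VC []
  [2] addr=0x37 blk=13 s=1: MISS | VC [7]
  [3] addr=0x27 blk=9 s=1: MISS | VC [7, 13]
  [4] addr=0x37 blk=13 s=1: VC-HIT | VC [7, 9]
  [5] addr=0xd blk=3 s=1: MISS | VC [7, 9, 13]
  [6] addr=0x34 blk=13 s=1: VC-HIT | VC [7, 9, 3]
  [7] addr=0xe blk=3 s=1: VC-HIT | VC [7, 9, 13]
  [8] addr=0xc blk=3 s=1: L1-HIT | VC [7, 9, 13]
  [9] addr=0xf blk=3 s=1: L1-HIT | VC [7, 9, 13]
  [10] addr=0x1c blk=7 s=1: VC-HIT | VC [3, 9, 13]
  [11] addr=0xc blk=3 s=1: VC-HIT | VC [7, 9, 13]
  [12] addr=0x1c blk=7 s=1: VC-HIT | VC [3, 9, 13]
  [13] addr=0xc blk=3 s=1: VC-HIT | VC [7, 9, 13]

VC = [7, 9, 13]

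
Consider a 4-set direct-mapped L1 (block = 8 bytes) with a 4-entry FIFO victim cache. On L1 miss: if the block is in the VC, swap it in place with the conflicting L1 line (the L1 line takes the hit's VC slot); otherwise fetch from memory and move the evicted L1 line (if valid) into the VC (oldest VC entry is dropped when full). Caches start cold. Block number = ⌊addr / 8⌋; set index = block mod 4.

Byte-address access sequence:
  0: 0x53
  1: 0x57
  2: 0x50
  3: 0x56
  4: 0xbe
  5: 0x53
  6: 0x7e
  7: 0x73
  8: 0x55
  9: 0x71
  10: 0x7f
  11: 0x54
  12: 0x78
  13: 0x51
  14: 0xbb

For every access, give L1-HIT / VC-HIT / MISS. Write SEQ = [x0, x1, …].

SEQ = [MISS, L1-HIT, L1-HIT, L1-HIT, MISS, L1-HIT, MISS, MISS, VC-HIT, VC-HIT, L1-HIT, VC-HIT, L1-HIT, L1-HIT, VC-HIT]

#0 0x53→b10/s2 MISS; vc=[]
#1 0x57→b10/s2 L1-HIT; vc=[]
#2 0x50→b10/s2 L1-HIT; vc=[]
#3 0x56→b10/s2 L1-HIT; vc=[]
#4 0xbe→b23/s3 MISS; vc=[]
#5 0x53→b10/s2 L1-HIT; vc=[]
#6 0x7e→b15/s3 MISS; vc=[23]
#7 0x73→b14/s2 MISS; vc=[23,10]
#8 0x55→b10/s2 VC-HIT; vc=[23,14]
#9 0x71→b14/s2 VC-HIT; vc=[23,10]
#10 0x7f→b15/s3 L1-HIT; vc=[23,10]
#11 0x54→b10/s2 VC-HIT; vc=[23,14]
#12 0x78→b15/s3 L1-HIT; vc=[23,14]
#13 0x51→b10/s2 L1-HIT; vc=[23,14]
#14 0xbb→b23/s3 VC-HIT; vc=[15,14]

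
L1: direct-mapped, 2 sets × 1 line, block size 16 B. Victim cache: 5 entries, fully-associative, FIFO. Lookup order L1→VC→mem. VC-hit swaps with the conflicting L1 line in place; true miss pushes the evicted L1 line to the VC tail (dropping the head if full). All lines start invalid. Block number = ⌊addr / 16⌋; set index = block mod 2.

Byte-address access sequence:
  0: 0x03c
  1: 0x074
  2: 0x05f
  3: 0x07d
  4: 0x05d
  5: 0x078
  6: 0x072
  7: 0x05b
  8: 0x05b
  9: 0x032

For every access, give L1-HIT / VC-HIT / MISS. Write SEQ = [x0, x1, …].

#0 0x3c→b3/s1 MISS; vc=[]
#1 0x74→b7/s1 MISS; vc=[3]
#2 0x5f→b5/s1 MISS; vc=[3,7]
#3 0x7d→b7/s1 VC-HIT; vc=[3,5]
#4 0x5d→b5/s1 VC-HIT; vc=[3,7]
#5 0x78→b7/s1 VC-HIT; vc=[3,5]
#6 0x72→b7/s1 L1-HIT; vc=[3,5]
#7 0x5b→b5/s1 VC-HIT; vc=[3,7]
#8 0x5b→b5/s1 L1-HIT; vc=[3,7]
#9 0x32→b3/s1 VC-HIT; vc=[5,7]

SEQ = [MISS, MISS, MISS, VC-HIT, VC-HIT, VC-HIT, L1-HIT, VC-HIT, L1-HIT, VC-HIT]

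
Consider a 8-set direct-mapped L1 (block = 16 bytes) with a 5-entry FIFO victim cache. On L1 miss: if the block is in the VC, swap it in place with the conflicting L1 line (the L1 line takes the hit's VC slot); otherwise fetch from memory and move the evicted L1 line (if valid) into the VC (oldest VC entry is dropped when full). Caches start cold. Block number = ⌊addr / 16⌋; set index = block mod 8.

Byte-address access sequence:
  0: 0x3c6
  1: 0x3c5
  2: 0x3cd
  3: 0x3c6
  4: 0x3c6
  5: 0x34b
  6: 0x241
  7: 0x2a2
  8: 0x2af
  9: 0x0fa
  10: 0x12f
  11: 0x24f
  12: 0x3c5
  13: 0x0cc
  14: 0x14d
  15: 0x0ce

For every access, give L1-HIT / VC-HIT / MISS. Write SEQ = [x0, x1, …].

SEQ = [MISS, L1-HIT, L1-HIT, L1-HIT, L1-HIT, MISS, MISS, MISS, L1-HIT, MISS, MISS, L1-HIT, VC-HIT, MISS, MISS, VC-HIT]

  [0] addr=0x3c6 blk=60 s=4: MISS | VC []
  [1] addr=0x3c5 blk=60 s=4: L1-HIT | VC []
  [2] addr=0x3cd blk=60 s=4: L1-HIT | VC []
  [3] addr=0x3c6 blk=60 s=4: L1-HIT | VC []
  [4] addr=0x3c6 blk=60 s=4: L1-HIT | VC []
  [5] addr=0x34b blk=52 s=4: MISS | VC [60]
  [6] addr=0x241 blk=36 s=4: MISS | VC [60, 52]
  [7] addr=0x2a2 blk=42 s=2: MISS | VC [60, 52]
  [8] addr=0x2af blk=42 s=2: L1-HIT | VC [60, 52]
  [9] addr=0xfa blk=15 s=7: MISS | VC [60, 52]
  [10] addr=0x12f blk=18 s=2: MISS | VC [60, 52, 42]
  [11] addr=0x24f blk=36 s=4: L1-HIT | VC [60, 52, 42]
  [12] addr=0x3c5 blk=60 s=4: VC-HIT | VC [36, 52, 42]
  [13] addr=0xcc blk=12 s=4: MISS | VC [36, 52, 42, 60]
  [14] addr=0x14d blk=20 s=4: MISS | VC [36, 52, 42, 60, 12]
  [15] addr=0xce blk=12 s=4: VC-HIT | VC [36, 52, 42, 60, 20]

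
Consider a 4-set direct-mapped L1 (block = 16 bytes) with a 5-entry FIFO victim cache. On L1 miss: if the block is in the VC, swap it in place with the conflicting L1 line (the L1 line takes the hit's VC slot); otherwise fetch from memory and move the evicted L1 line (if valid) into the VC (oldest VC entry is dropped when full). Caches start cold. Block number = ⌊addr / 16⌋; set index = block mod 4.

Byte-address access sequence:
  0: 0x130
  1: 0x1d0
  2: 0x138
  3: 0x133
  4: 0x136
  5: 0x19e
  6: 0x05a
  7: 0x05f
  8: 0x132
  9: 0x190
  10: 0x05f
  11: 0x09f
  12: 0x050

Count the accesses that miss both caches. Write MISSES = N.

MISSES = 5

  [0] addr=0x130 blk=19 s=3: MISS | VC []
  [1] addr=0x1d0 blk=29 s=1: MISS | VC []
  [2] addr=0x138 blk=19 s=3: L1-HIT | VC []
  [3] addr=0x133 blk=19 s=3: L1-HIT | VC []
  [4] addr=0x136 blk=19 s=3: L1-HIT | VC []
  [5] addr=0x19e blk=25 s=1: MISS | VC [29]
  [6] addr=0x5a blk=5 s=1: MISS | VC [29, 25]
  [7] addr=0x5f blk=5 s=1: L1-HIT | VC [29, 25]
  [8] addr=0x132 blk=19 s=3: L1-HIT | VC [29, 25]
  [9] addr=0x190 blk=25 s=1: VC-HIT | VC [29, 5]
  [10] addr=0x5f blk=5 s=1: VC-HIT | VC [29, 25]
  [11] addr=0x9f blk=9 s=1: MISS | VC [29, 25, 5]
  [12] addr=0x50 blk=5 s=1: VC-HIT | VC [29, 25, 9]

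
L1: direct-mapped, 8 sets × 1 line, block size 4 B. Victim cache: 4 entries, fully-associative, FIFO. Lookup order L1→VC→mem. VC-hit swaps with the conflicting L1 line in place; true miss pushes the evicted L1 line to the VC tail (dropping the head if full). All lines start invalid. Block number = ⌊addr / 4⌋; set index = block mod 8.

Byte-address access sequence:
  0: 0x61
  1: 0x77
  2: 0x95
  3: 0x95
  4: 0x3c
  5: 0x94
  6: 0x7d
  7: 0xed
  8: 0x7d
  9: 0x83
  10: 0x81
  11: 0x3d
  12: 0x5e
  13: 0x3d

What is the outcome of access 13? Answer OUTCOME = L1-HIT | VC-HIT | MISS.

OUTCOME = VC-HIT

#0 0x61→b24/s0 MISS; vc=[]
#1 0x77→b29/s5 MISS; vc=[]
#2 0x95→b37/s5 MISS; vc=[29]
#3 0x95→b37/s5 L1-HIT; vc=[29]
#4 0x3c→b15/s7 MISS; vc=[29]
#5 0x94→b37/s5 L1-HIT; vc=[29]
#6 0x7d→b31/s7 MISS; vc=[29,15]
#7 0xed→b59/s3 MISS; vc=[29,15]
#8 0x7d→b31/s7 L1-HIT; vc=[29,15]
#9 0x83→b32/s0 MISS; vc=[29,15,24]
#10 0x81→b32/s0 L1-HIT; vc=[29,15,24]
#11 0x3d→b15/s7 VC-HIT; vc=[29,31,24]
#12 0x5e→b23/s7 MISS; vc=[29,31,24,15]
#13 0x3d→b15/s7 VC-HIT; vc=[29,31,24,23]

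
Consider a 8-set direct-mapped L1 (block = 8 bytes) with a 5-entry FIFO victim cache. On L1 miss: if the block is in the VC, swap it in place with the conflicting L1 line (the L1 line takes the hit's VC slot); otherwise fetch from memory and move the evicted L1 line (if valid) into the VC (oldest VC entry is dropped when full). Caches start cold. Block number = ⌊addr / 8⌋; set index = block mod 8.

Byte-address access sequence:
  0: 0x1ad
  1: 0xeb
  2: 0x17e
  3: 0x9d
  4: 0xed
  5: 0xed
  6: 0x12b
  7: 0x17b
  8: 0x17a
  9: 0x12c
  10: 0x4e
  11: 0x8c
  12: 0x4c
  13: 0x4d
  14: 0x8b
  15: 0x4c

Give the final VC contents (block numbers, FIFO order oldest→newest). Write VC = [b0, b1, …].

VC = [53, 29, 17]

  [0] addr=0x1ad blk=53 s=5: MISS | VC []
  [1] addr=0xeb blk=29 s=5: MISS | VC [53]
  [2] addr=0x17e blk=47 s=7: MISS | VC [53]
  [3] addr=0x9d blk=19 s=3: MISS | VC [53]
  [4] addr=0xed blk=29 s=5: L1-HIT | VC [53]
  [5] addr=0xed blk=29 s=5: L1-HIT | VC [53]
  [6] addr=0x12b blk=37 s=5: MISS | VC [53, 29]
  [7] addr=0x17b blk=47 s=7: L1-HIT | VC [53, 29]
  [8] addr=0x17a blk=47 s=7: L1-HIT | VC [53, 29]
  [9] addr=0x12c blk=37 s=5: L1-HIT | VC [53, 29]
  [10] addr=0x4e blk=9 s=1: MISS | VC [53, 29]
  [11] addr=0x8c blk=17 s=1: MISS | VC [53, 29, 9]
  [12] addr=0x4c blk=9 s=1: VC-HIT | VC [53, 29, 17]
  [13] addr=0x4d blk=9 s=1: L1-HIT | VC [53, 29, 17]
  [14] addr=0x8b blk=17 s=1: VC-HIT | VC [53, 29, 9]
  [15] addr=0x4c blk=9 s=1: VC-HIT | VC [53, 29, 17]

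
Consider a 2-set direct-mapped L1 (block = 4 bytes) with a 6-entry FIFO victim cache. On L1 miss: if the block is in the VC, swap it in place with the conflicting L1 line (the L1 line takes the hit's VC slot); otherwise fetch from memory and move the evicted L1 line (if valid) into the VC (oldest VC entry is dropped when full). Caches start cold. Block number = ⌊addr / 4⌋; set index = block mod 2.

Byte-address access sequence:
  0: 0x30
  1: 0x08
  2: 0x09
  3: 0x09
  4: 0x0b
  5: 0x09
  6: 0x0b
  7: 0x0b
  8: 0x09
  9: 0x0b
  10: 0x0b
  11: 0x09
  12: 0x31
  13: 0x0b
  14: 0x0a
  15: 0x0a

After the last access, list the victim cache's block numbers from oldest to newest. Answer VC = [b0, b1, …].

0: 0x30 (blk 12, set 0) → MISS  vc=[]
1: 0x8 (blk 2, set 0) → MISS  vc=[12]
2: 0x9 (blk 2, set 0) → L1-HIT  vc=[12]
3: 0x9 (blk 2, set 0) → L1-HIT  vc=[12]
4: 0xb (blk 2, set 0) → L1-HIT  vc=[12]
5: 0x9 (blk 2, set 0) → L1-HIT  vc=[12]
6: 0xb (blk 2, set 0) → L1-HIT  vc=[12]
7: 0xb (blk 2, set 0) → L1-HIT  vc=[12]
8: 0x9 (blk 2, set 0) → L1-HIT  vc=[12]
9: 0xb (blk 2, set 0) → L1-HIT  vc=[12]
10: 0xb (blk 2, set 0) → L1-HIT  vc=[12]
11: 0x9 (blk 2, set 0) → L1-HIT  vc=[12]
12: 0x31 (blk 12, set 0) → VC-HIT  vc=[2]
13: 0xb (blk 2, set 0) → VC-HIT  vc=[12]
14: 0xa (blk 2, set 0) → L1-HIT  vc=[12]
15: 0xa (blk 2, set 0) → L1-HIT  vc=[12]

VC = [12]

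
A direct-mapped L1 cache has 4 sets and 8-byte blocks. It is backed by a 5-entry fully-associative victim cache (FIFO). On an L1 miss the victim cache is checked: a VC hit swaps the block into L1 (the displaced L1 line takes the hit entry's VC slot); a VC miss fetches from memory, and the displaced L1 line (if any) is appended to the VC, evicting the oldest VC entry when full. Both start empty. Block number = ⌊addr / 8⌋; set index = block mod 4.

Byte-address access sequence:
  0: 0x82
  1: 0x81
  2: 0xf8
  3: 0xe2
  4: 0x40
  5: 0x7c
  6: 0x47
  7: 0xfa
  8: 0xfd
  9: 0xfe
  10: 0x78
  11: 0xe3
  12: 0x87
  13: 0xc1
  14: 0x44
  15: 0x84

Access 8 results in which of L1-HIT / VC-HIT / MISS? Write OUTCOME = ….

  [0] addr=0x82 blk=16 s=0: MISS | VC []
  [1] addr=0x81 blk=16 s=0: L1-HIT | VC []
  [2] addr=0xf8 blk=31 s=3: MISS | VC []
  [3] addr=0xe2 blk=28 s=0: MISS | VC [16]
  [4] addr=0x40 blk=8 s=0: MISS | VC [16, 28]
  [5] addr=0x7c blk=15 s=3: MISS | VC [16, 28, 31]
  [6] addr=0x47 blk=8 s=0: L1-HIT | VC [16, 28, 31]
  [7] addr=0xfa blk=31 s=3: VC-HIT | VC [16, 28, 15]
  [8] addr=0xfd blk=31 s=3: L1-HIT | VC [16, 28, 15]
  [9] addr=0xfe blk=31 s=3: L1-HIT | VC [16, 28, 15]
  [10] addr=0x78 blk=15 s=3: VC-HIT | VC [16, 28, 31]
  [11] addr=0xe3 blk=28 s=0: VC-HIT | VC [16, 8, 31]
  [12] addr=0x87 blk=16 s=0: VC-HIT | VC [28, 8, 31]
  [13] addr=0xc1 blk=24 s=0: MISS | VC [28, 8, 31, 16]
  [14] addr=0x44 blk=8 s=0: VC-HIT | VC [28, 24, 31, 16]
  [15] addr=0x84 blk=16 s=0: VC-HIT | VC [28, 24, 31, 8]

OUTCOME = L1-HIT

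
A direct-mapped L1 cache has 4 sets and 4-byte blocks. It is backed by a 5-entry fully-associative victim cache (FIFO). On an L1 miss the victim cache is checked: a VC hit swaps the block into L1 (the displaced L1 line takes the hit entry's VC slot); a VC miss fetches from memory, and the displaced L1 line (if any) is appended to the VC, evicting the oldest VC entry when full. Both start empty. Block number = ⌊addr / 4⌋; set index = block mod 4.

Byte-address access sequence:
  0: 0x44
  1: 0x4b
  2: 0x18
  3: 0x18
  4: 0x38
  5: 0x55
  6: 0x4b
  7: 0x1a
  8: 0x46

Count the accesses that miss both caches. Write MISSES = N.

MISSES = 5

  [0] addr=0x44 blk=17 s=1: MISS | VC []
  [1] addr=0x4b blk=18 s=2: MISS | VC []
  [2] addr=0x18 blk=6 s=2: MISS | VC [18]
  [3] addr=0x18 blk=6 s=2: L1-HIT | VC [18]
  [4] addr=0x38 blk=14 s=2: MISS | VC [18, 6]
  [5] addr=0x55 blk=21 s=1: MISS | VC [18, 6, 17]
  [6] addr=0x4b blk=18 s=2: VC-HIT | VC [14, 6, 17]
  [7] addr=0x1a blk=6 s=2: VC-HIT | VC [14, 18, 17]
  [8] addr=0x46 blk=17 s=1: VC-HIT | VC [14, 18, 21]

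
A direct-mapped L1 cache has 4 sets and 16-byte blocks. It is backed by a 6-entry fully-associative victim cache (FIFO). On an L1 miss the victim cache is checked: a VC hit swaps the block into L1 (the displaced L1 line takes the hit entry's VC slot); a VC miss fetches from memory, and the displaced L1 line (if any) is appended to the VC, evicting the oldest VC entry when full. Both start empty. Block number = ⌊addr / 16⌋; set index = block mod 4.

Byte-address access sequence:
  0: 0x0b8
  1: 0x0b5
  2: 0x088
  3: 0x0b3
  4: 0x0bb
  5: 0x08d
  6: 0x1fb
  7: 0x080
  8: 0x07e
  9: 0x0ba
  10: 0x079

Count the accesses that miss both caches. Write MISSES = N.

MISSES = 4

#0 0xb8→b11/s3 MISS; vc=[]
#1 0xb5→b11/s3 L1-HIT; vc=[]
#2 0x88→b8/s0 MISS; vc=[]
#3 0xb3→b11/s3 L1-HIT; vc=[]
#4 0xbb→b11/s3 L1-HIT; vc=[]
#5 0x8d→b8/s0 L1-HIT; vc=[]
#6 0x1fb→b31/s3 MISS; vc=[11]
#7 0x80→b8/s0 L1-HIT; vc=[11]
#8 0x7e→b7/s3 MISS; vc=[11,31]
#9 0xba→b11/s3 VC-HIT; vc=[7,31]
#10 0x79→b7/s3 VC-HIT; vc=[11,31]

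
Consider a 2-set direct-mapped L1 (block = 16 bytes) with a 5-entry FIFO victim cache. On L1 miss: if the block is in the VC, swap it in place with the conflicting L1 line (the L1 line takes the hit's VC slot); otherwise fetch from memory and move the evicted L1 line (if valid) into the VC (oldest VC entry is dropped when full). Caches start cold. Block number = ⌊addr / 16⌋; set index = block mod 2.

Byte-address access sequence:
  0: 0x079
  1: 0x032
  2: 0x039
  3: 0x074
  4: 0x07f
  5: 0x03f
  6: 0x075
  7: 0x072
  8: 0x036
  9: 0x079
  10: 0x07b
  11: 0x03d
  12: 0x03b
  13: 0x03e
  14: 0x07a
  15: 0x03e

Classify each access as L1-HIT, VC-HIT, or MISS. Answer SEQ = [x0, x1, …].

#0 0x79→b7/s1 MISS; vc=[]
#1 0x32→b3/s1 MISS; vc=[7]
#2 0x39→b3/s1 L1-HIT; vc=[7]
#3 0x74→b7/s1 VC-HIT; vc=[3]
#4 0x7f→b7/s1 L1-HIT; vc=[3]
#5 0x3f→b3/s1 VC-HIT; vc=[7]
#6 0x75→b7/s1 VC-HIT; vc=[3]
#7 0x72→b7/s1 L1-HIT; vc=[3]
#8 0x36→b3/s1 VC-HIT; vc=[7]
#9 0x79→b7/s1 VC-HIT; vc=[3]
#10 0x7b→b7/s1 L1-HIT; vc=[3]
#11 0x3d→b3/s1 VC-HIT; vc=[7]
#12 0x3b→b3/s1 L1-HIT; vc=[7]
#13 0x3e→b3/s1 L1-HIT; vc=[7]
#14 0x7a→b7/s1 VC-HIT; vc=[3]
#15 0x3e→b3/s1 VC-HIT; vc=[7]

SEQ = [MISS, MISS, L1-HIT, VC-HIT, L1-HIT, VC-HIT, VC-HIT, L1-HIT, VC-HIT, VC-HIT, L1-HIT, VC-HIT, L1-HIT, L1-HIT, VC-HIT, VC-HIT]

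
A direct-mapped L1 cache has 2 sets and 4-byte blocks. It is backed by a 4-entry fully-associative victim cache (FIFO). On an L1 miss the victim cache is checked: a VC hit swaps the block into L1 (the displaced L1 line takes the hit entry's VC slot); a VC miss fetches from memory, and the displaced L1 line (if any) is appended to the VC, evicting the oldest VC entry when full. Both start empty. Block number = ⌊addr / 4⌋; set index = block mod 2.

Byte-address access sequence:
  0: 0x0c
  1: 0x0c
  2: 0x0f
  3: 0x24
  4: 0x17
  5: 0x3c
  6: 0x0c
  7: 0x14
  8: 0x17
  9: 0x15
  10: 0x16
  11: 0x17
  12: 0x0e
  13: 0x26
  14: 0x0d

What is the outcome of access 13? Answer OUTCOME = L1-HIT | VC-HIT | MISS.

  [0] addr=0xc blk=3 s=1: MISS | VC []
  [1] addr=0xc blk=3 s=1: L1-HIT | VC []
  [2] addr=0xf blk=3 s=1: L1-HIT | VC []
  [3] addr=0x24 blk=9 s=1: MISS | VC [3]
  [4] addr=0x17 blk=5 s=1: MISS | VC [3, 9]
  [5] addr=0x3c blk=15 s=1: MISS | VC [3, 9, 5]
  [6] addr=0xc blk=3 s=1: VC-HIT | VC [15, 9, 5]
  [7] addr=0x14 blk=5 s=1: VC-HIT | VC [15, 9, 3]
  [8] addr=0x17 blk=5 s=1: L1-HIT | VC [15, 9, 3]
  [9] addr=0x15 blk=5 s=1: L1-HIT | VC [15, 9, 3]
  [10] addr=0x16 blk=5 s=1: L1-HIT | VC [15, 9, 3]
  [11] addr=0x17 blk=5 s=1: L1-HIT | VC [15, 9, 3]
  [12] addr=0xe blk=3 s=1: VC-HIT | VC [15, 9, 5]
  [13] addr=0x26 blk=9 s=1: VC-HIT | VC [15, 3, 5]
  [14] addr=0xd blk=3 s=1: VC-HIT | VC [15, 9, 5]

OUTCOME = VC-HIT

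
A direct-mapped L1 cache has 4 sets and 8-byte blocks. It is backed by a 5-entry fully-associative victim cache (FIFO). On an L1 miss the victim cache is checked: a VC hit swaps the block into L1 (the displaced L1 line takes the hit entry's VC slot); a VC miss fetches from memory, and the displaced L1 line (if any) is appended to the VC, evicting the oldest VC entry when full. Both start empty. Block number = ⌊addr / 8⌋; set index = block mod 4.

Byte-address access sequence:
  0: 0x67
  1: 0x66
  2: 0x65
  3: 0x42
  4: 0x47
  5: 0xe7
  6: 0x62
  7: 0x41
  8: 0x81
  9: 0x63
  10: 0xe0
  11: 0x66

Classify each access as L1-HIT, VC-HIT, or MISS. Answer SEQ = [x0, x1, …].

#0 0x67→b12/s0 MISS; vc=[]
#1 0x66→b12/s0 L1-HIT; vc=[]
#2 0x65→b12/s0 L1-HIT; vc=[]
#3 0x42→b8/s0 MISS; vc=[12]
#4 0x47→b8/s0 L1-HIT; vc=[12]
#5 0xe7→b28/s0 MISS; vc=[12,8]
#6 0x62→b12/s0 VC-HIT; vc=[28,8]
#7 0x41→b8/s0 VC-HIT; vc=[28,12]
#8 0x81→b16/s0 MISS; vc=[28,12,8]
#9 0x63→b12/s0 VC-HIT; vc=[28,16,8]
#10 0xe0→b28/s0 VC-HIT; vc=[12,16,8]
#11 0x66→b12/s0 VC-HIT; vc=[28,16,8]

SEQ = [MISS, L1-HIT, L1-HIT, MISS, L1-HIT, MISS, VC-HIT, VC-HIT, MISS, VC-HIT, VC-HIT, VC-HIT]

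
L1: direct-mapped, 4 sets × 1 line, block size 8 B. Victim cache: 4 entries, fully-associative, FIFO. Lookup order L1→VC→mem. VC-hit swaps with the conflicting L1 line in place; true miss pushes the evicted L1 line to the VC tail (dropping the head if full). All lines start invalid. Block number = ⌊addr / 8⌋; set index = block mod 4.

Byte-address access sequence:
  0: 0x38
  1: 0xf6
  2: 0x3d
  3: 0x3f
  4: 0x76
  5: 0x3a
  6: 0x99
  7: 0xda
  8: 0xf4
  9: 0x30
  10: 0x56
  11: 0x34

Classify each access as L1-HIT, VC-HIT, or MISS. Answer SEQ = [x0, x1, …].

SEQ = [MISS, MISS, L1-HIT, L1-HIT, MISS, L1-HIT, MISS, MISS, VC-HIT, MISS, MISS, VC-HIT]

0: 0x38 (blk 7, set 3) → MISS  vc=[]
1: 0xf6 (blk 30, set 2) → MISS  vc=[]
2: 0x3d (blk 7, set 3) → L1-HIT  vc=[]
3: 0x3f (blk 7, set 3) → L1-HIT  vc=[]
4: 0x76 (blk 14, set 2) → MISS  vc=[30]
5: 0x3a (blk 7, set 3) → L1-HIT  vc=[30]
6: 0x99 (blk 19, set 3) → MISS  vc=[30, 7]
7: 0xda (blk 27, set 3) → MISS  vc=[30, 7, 19]
8: 0xf4 (blk 30, set 2) → VC-HIT  vc=[14, 7, 19]
9: 0x30 (blk 6, set 2) → MISS  vc=[14, 7, 19, 30]
10: 0x56 (blk 10, set 2) → MISS  vc=[7, 19, 30, 6]
11: 0x34 (blk 6, set 2) → VC-HIT  vc=[7, 19, 30, 10]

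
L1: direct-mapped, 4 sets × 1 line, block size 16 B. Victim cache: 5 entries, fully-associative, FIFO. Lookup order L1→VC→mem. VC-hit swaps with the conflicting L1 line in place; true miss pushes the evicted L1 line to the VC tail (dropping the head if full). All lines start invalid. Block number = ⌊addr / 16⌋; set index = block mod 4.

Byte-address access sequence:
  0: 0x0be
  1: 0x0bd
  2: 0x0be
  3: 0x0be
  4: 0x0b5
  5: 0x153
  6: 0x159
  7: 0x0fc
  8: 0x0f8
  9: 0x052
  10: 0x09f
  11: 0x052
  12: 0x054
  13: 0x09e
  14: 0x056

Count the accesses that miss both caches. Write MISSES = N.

#0 0xbe→b11/s3 MISS; vc=[]
#1 0xbd→b11/s3 L1-HIT; vc=[]
#2 0xbe→b11/s3 L1-HIT; vc=[]
#3 0xbe→b11/s3 L1-HIT; vc=[]
#4 0xb5→b11/s3 L1-HIT; vc=[]
#5 0x153→b21/s1 MISS; vc=[]
#6 0x159→b21/s1 L1-HIT; vc=[]
#7 0xfc→b15/s3 MISS; vc=[11]
#8 0xf8→b15/s3 L1-HIT; vc=[11]
#9 0x52→b5/s1 MISS; vc=[11,21]
#10 0x9f→b9/s1 MISS; vc=[11,21,5]
#11 0x52→b5/s1 VC-HIT; vc=[11,21,9]
#12 0x54→b5/s1 L1-HIT; vc=[11,21,9]
#13 0x9e→b9/s1 VC-HIT; vc=[11,21,5]
#14 0x56→b5/s1 VC-HIT; vc=[11,21,9]

MISSES = 5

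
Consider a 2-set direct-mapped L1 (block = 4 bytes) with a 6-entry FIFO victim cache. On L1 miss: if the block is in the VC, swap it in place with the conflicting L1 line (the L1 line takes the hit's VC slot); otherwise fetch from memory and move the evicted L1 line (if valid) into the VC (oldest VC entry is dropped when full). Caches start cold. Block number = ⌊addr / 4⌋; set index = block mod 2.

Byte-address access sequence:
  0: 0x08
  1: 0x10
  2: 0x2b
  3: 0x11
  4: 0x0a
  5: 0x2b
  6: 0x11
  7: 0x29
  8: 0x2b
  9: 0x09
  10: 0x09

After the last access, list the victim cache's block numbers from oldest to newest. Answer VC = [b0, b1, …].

0: 0x8 (blk 2, set 0) → MISS  vc=[]
1: 0x10 (blk 4, set 0) → MISS  vc=[2]
2: 0x2b (blk 10, set 0) → MISS  vc=[2, 4]
3: 0x11 (blk 4, set 0) → VC-HIT  vc=[2, 10]
4: 0xa (blk 2, set 0) → VC-HIT  vc=[4, 10]
5: 0x2b (blk 10, set 0) → VC-HIT  vc=[4, 2]
6: 0x11 (blk 4, set 0) → VC-HIT  vc=[10, 2]
7: 0x29 (blk 10, set 0) → VC-HIT  vc=[4, 2]
8: 0x2b (blk 10, set 0) → L1-HIT  vc=[4, 2]
9: 0x9 (blk 2, set 0) → VC-HIT  vc=[4, 10]
10: 0x9 (blk 2, set 0) → L1-HIT  vc=[4, 10]

VC = [4, 10]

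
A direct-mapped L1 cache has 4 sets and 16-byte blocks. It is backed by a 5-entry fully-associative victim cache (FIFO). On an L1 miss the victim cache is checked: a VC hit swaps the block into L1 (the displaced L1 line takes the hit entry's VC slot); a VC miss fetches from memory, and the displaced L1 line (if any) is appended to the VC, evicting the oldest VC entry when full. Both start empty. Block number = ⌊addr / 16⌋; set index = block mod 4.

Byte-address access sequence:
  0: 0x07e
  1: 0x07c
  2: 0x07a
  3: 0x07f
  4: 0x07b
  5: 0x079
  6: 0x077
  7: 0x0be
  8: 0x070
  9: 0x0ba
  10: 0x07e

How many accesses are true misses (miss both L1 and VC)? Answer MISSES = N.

  [0] addr=0x7e blk=7 s=3: MISS | VC []
  [1] addr=0x7c blk=7 s=3: L1-HIT | VC []
  [2] addr=0x7a blk=7 s=3: L1-HIT | VC []
  [3] addr=0x7f blk=7 s=3: L1-HIT | VC []
  [4] addr=0x7b blk=7 s=3: L1-HIT | VC []
  [5] addr=0x79 blk=7 s=3: L1-HIT | VC []
  [6] addr=0x77 blk=7 s=3: L1-HIT | VC []
  [7] addr=0xbe blk=11 s=3: MISS | VC [7]
  [8] addr=0x70 blk=7 s=3: VC-HIT | VC [11]
  [9] addr=0xba blk=11 s=3: VC-HIT | VC [7]
  [10] addr=0x7e blk=7 s=3: VC-HIT | VC [11]

MISSES = 2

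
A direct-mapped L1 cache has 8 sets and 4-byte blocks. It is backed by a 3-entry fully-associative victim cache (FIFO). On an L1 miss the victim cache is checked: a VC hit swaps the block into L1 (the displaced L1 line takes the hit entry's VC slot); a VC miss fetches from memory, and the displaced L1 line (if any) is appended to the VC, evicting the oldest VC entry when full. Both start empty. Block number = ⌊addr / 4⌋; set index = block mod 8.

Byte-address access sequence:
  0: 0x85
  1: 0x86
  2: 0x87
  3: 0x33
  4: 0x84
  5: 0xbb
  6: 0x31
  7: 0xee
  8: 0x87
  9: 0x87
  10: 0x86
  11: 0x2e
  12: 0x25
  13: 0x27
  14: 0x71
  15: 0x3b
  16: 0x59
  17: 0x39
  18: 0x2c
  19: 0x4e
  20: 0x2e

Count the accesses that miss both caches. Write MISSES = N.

  [0] addr=0x85 blk=33 s=1: MISS | VC []
  [1] addr=0x86 blk=33 s=1: L1-HIT | VC []
  [2] addr=0x87 blk=33 s=1: L1-HIT | VC []
  [3] addr=0x33 blk=12 s=4: MISS | VC []
  [4] addr=0x84 blk=33 s=1: L1-HIT | VC []
  [5] addr=0xbb blk=46 s=6: MISS | VC []
  [6] addr=0x31 blk=12 s=4: L1-HIT | VC []
  [7] addr=0xee blk=59 s=3: MISS | VC []
  [8] addr=0x87 blk=33 s=1: L1-HIT | VC []
  [9] addr=0x87 blk=33 s=1: L1-HIT | VC []
  [10] addr=0x86 blk=33 s=1: L1-HIT | VC []
  [11] addr=0x2e blk=11 s=3: MISS | VC [59]
  [12] addr=0x25 blk=9 s=1: MISS | VC [59, 33]
  [13] addr=0x27 blk=9 s=1: L1-HIT | VC [59, 33]
  [14] addr=0x71 blk=28 s=4: MISS | VC [59, 33, 12]
  [15] addr=0x3b blk=14 s=6: MISS | VC [33, 12, 46]
  [16] addr=0x59 blk=22 s=6: MISS | VC [12, 46, 14]
  [17] addr=0x39 blk=14 s=6: VC-HIT | VC [12, 46, 22]
  [18] addr=0x2c blk=11 s=3: L1-HIT | VC [12, 46, 22]
  [19] addr=0x4e blk=19 s=3: MISS | VC [46, 22, 11]
  [20] addr=0x2e blk=11 s=3: VC-HIT | VC [46, 22, 19]

MISSES = 10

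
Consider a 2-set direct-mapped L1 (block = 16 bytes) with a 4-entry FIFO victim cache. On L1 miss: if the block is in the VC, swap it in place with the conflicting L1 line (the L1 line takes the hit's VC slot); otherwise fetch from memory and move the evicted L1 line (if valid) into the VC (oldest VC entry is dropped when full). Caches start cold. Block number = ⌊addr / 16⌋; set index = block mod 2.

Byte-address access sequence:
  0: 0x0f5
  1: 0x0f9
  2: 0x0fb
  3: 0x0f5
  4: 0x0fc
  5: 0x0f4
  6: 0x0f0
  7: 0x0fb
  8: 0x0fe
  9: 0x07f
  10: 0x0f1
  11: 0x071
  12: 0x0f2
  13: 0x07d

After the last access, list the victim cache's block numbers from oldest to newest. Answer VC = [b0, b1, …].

VC = [15]

  [0] addr=0xf5 blk=15 s=1: MISS | VC []
  [1] addr=0xf9 blk=15 s=1: L1-HIT | VC []
  [2] addr=0xfb blk=15 s=1: L1-HIT | VC []
  [3] addr=0xf5 blk=15 s=1: L1-HIT | VC []
  [4] addr=0xfc blk=15 s=1: L1-HIT | VC []
  [5] addr=0xf4 blk=15 s=1: L1-HIT | VC []
  [6] addr=0xf0 blk=15 s=1: L1-HIT | VC []
  [7] addr=0xfb blk=15 s=1: L1-HIT | VC []
  [8] addr=0xfe blk=15 s=1: L1-HIT | VC []
  [9] addr=0x7f blk=7 s=1: MISS | VC [15]
  [10] addr=0xf1 blk=15 s=1: VC-HIT | VC [7]
  [11] addr=0x71 blk=7 s=1: VC-HIT | VC [15]
  [12] addr=0xf2 blk=15 s=1: VC-HIT | VC [7]
  [13] addr=0x7d blk=7 s=1: VC-HIT | VC [15]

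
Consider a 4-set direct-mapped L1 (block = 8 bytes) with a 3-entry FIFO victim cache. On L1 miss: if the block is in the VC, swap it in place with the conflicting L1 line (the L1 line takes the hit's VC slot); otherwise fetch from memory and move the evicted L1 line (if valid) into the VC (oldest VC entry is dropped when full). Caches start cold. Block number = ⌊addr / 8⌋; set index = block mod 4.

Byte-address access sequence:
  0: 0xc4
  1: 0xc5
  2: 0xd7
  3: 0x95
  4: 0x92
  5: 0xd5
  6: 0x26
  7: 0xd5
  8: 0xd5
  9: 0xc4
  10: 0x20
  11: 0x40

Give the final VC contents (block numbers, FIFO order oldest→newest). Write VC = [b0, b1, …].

VC = [18, 24, 4]

  [0] addr=0xc4 blk=24 s=0: MISS | VC []
  [1] addr=0xc5 blk=24 s=0: L1-HIT | VC []
  [2] addr=0xd7 blk=26 s=2: MISS | VC []
  [3] addr=0x95 blk=18 s=2: MISS | VC [26]
  [4] addr=0x92 blk=18 s=2: L1-HIT | VC [26]
  [5] addr=0xd5 blk=26 s=2: VC-HIT | VC [18]
  [6] addr=0x26 blk=4 s=0: MISS | VC [18, 24]
  [7] addr=0xd5 blk=26 s=2: L1-HIT | VC [18, 24]
  [8] addr=0xd5 blk=26 s=2: L1-HIT | VC [18, 24]
  [9] addr=0xc4 blk=24 s=0: VC-HIT | VC [18, 4]
  [10] addr=0x20 blk=4 s=0: VC-HIT | VC [18, 24]
  [11] addr=0x40 blk=8 s=0: MISS | VC [18, 24, 4]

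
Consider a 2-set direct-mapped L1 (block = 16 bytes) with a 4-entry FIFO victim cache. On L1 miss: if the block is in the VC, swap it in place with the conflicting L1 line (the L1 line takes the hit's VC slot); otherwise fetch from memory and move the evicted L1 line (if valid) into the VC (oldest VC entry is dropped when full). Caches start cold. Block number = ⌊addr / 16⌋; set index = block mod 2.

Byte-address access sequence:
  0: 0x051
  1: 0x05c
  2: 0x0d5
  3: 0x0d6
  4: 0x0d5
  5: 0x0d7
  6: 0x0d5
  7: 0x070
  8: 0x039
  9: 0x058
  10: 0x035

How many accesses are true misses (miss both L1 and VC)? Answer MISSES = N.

MISSES = 4

  [0] addr=0x51 blk=5 s=1: MISS | VC []
  [1] addr=0x5c blk=5 s=1: L1-HIT | VC []
  [2] addr=0xd5 blk=13 s=1: MISS | VC [5]
  [3] addr=0xd6 blk=13 s=1: L1-HIT | VC [5]
  [4] addr=0xd5 blk=13 s=1: L1-HIT | VC [5]
  [5] addr=0xd7 blk=13 s=1: L1-HIT | VC [5]
  [6] addr=0xd5 blk=13 s=1: L1-HIT | VC [5]
  [7] addr=0x70 blk=7 s=1: MISS | VC [5, 13]
  [8] addr=0x39 blk=3 s=1: MISS | VC [5, 13, 7]
  [9] addr=0x58 blk=5 s=1: VC-HIT | VC [3, 13, 7]
  [10] addr=0x35 blk=3 s=1: VC-HIT | VC [5, 13, 7]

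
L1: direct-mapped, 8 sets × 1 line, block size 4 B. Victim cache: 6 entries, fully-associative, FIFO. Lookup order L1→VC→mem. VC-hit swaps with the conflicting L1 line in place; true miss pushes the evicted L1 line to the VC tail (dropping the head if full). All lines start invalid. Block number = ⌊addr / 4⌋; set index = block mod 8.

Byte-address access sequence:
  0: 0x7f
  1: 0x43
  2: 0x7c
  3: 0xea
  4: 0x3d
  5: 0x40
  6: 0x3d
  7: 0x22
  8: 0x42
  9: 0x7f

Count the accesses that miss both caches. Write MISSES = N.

  [0] addr=0x7f blk=31 s=7: MISS | VC []
  [1] addr=0x43 blk=16 s=0: MISS | VC []
  [2] addr=0x7c blk=31 s=7: L1-HIT | VC []
  [3] addr=0xea blk=58 s=2: MISS | VC []
  [4] addr=0x3d blk=15 s=7: MISS | VC [31]
  [5] addr=0x40 blk=16 s=0: L1-HIT | VC [31]
  [6] addr=0x3d blk=15 s=7: L1-HIT | VC [31]
  [7] addr=0x22 blk=8 s=0: MISS | VC [31, 16]
  [8] addr=0x42 blk=16 s=0: VC-HIT | VC [31, 8]
  [9] addr=0x7f blk=31 s=7: VC-HIT | VC [15, 8]

MISSES = 5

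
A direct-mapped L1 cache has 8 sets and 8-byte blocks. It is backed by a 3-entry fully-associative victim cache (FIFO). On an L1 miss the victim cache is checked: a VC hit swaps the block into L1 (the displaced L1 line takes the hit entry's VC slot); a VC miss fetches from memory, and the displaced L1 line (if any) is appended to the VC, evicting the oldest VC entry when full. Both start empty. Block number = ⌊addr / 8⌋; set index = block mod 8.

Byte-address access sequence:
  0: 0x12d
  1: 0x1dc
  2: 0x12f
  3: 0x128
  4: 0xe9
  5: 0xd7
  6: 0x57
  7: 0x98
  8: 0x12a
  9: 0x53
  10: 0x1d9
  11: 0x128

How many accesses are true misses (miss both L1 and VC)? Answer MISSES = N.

MISSES = 6

0: 0x12d (blk 37, set 5) → MISS  vc=[]
1: 0x1dc (blk 59, set 3) → MISS  vc=[]
2: 0x12f (blk 37, set 5) → L1-HIT  vc=[]
3: 0x128 (blk 37, set 5) → L1-HIT  vc=[]
4: 0xe9 (blk 29, set 5) → MISS  vc=[37]
5: 0xd7 (blk 26, set 2) → MISS  vc=[37]
6: 0x57 (blk 10, set 2) → MISS  vc=[37, 26]
7: 0x98 (blk 19, set 3) → MISS  vc=[37, 26, 59]
8: 0x12a (blk 37, set 5) → VC-HIT  vc=[29, 26, 59]
9: 0x53 (blk 10, set 2) → L1-HIT  vc=[29, 26, 59]
10: 0x1d9 (blk 59, set 3) → VC-HIT  vc=[29, 26, 19]
11: 0x128 (blk 37, set 5) → L1-HIT  vc=[29, 26, 19]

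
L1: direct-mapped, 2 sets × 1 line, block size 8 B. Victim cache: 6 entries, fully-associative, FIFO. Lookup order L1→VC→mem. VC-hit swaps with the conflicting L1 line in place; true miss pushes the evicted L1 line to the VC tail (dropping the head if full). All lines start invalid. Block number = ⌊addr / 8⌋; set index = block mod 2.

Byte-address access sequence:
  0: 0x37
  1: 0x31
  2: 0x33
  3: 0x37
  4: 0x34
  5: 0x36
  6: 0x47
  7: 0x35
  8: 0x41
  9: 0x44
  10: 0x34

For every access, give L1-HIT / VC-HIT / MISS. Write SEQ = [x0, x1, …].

#0 0x37→b6/s0 MISS; vc=[]
#1 0x31→b6/s0 L1-HIT; vc=[]
#2 0x33→b6/s0 L1-HIT; vc=[]
#3 0x37→b6/s0 L1-HIT; vc=[]
#4 0x34→b6/s0 L1-HIT; vc=[]
#5 0x36→b6/s0 L1-HIT; vc=[]
#6 0x47→b8/s0 MISS; vc=[6]
#7 0x35→b6/s0 VC-HIT; vc=[8]
#8 0x41→b8/s0 VC-HIT; vc=[6]
#9 0x44→b8/s0 L1-HIT; vc=[6]
#10 0x34→b6/s0 VC-HIT; vc=[8]

SEQ = [MISS, L1-HIT, L1-HIT, L1-HIT, L1-HIT, L1-HIT, MISS, VC-HIT, VC-HIT, L1-HIT, VC-HIT]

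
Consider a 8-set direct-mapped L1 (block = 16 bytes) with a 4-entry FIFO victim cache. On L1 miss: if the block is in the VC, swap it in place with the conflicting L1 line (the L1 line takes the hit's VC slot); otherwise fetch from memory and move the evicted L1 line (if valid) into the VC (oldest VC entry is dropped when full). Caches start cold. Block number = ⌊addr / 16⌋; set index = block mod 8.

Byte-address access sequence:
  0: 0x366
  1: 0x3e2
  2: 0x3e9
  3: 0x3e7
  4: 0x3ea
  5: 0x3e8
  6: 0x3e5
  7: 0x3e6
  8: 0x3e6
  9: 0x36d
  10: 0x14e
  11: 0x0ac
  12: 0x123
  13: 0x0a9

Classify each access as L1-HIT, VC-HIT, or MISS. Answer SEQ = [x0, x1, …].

SEQ = [MISS, MISS, L1-HIT, L1-HIT, L1-HIT, L1-HIT, L1-HIT, L1-HIT, L1-HIT, VC-HIT, MISS, MISS, MISS, VC-HIT]

#0 0x366→b54/s6 MISS; vc=[]
#1 0x3e2→b62/s6 MISS; vc=[54]
#2 0x3e9→b62/s6 L1-HIT; vc=[54]
#3 0x3e7→b62/s6 L1-HIT; vc=[54]
#4 0x3ea→b62/s6 L1-HIT; vc=[54]
#5 0x3e8→b62/s6 L1-HIT; vc=[54]
#6 0x3e5→b62/s6 L1-HIT; vc=[54]
#7 0x3e6→b62/s6 L1-HIT; vc=[54]
#8 0x3e6→b62/s6 L1-HIT; vc=[54]
#9 0x36d→b54/s6 VC-HIT; vc=[62]
#10 0x14e→b20/s4 MISS; vc=[62]
#11 0xac→b10/s2 MISS; vc=[62]
#12 0x123→b18/s2 MISS; vc=[62,10]
#13 0xa9→b10/s2 VC-HIT; vc=[62,18]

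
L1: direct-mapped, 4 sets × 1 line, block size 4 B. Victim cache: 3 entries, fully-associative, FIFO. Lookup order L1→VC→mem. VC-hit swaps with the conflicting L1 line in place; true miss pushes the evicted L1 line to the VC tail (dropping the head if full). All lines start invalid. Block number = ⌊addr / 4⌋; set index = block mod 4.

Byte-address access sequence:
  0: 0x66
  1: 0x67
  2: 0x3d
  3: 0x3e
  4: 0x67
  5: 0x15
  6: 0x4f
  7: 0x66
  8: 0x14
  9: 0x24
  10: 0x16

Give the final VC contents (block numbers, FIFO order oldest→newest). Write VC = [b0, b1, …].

0: 0x66 (blk 25, set 1) → MISS  vc=[]
1: 0x67 (blk 25, set 1) → L1-HIT  vc=[]
2: 0x3d (blk 15, set 3) → MISS  vc=[]
3: 0x3e (blk 15, set 3) → L1-HIT  vc=[]
4: 0x67 (blk 25, set 1) → L1-HIT  vc=[]
5: 0x15 (blk 5, set 1) → MISS  vc=[25]
6: 0x4f (blk 19, set 3) → MISS  vc=[25, 15]
7: 0x66 (blk 25, set 1) → VC-HIT  vc=[5, 15]
8: 0x14 (blk 5, set 1) → VC-HIT  vc=[25, 15]
9: 0x24 (blk 9, set 1) → MISS  vc=[25, 15, 5]
10: 0x16 (blk 5, set 1) → VC-HIT  vc=[25, 15, 9]

VC = [25, 15, 9]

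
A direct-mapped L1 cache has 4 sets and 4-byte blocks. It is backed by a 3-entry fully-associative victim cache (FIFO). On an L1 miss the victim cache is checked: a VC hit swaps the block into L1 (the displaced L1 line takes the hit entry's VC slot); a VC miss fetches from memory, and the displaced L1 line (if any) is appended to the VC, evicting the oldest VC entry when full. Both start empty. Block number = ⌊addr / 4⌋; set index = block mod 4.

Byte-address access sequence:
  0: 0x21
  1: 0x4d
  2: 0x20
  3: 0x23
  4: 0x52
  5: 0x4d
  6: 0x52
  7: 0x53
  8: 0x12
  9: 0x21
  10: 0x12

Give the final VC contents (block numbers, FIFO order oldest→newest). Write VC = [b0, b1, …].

VC = [8, 20]

  [0] addr=0x21 blk=8 s=0: MISS | VC []
  [1] addr=0x4d blk=19 s=3: MISS | VC []
  [2] addr=0x20 blk=8 s=0: L1-HIT | VC []
  [3] addr=0x23 blk=8 s=0: L1-HIT | VC []
  [4] addr=0x52 blk=20 s=0: MISS | VC [8]
  [5] addr=0x4d blk=19 s=3: L1-HIT | VC [8]
  [6] addr=0x52 blk=20 s=0: L1-HIT | VC [8]
  [7] addr=0x53 blk=20 s=0: L1-HIT | VC [8]
  [8] addr=0x12 blk=4 s=0: MISS | VC [8, 20]
  [9] addr=0x21 blk=8 s=0: VC-HIT | VC [4, 20]
  [10] addr=0x12 blk=4 s=0: VC-HIT | VC [8, 20]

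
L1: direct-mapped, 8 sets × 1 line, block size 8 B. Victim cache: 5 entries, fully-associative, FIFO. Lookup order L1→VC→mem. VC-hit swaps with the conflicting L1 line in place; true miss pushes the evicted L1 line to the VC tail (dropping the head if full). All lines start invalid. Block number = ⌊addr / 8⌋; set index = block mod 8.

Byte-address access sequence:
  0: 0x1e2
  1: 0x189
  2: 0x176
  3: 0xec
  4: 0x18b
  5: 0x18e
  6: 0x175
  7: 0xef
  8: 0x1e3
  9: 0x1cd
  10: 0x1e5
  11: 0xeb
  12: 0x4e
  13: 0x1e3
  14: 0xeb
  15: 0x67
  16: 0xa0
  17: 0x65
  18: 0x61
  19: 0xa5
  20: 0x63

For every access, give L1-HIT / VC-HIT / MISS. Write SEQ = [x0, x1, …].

0: 0x1e2 (blk 60, set 4) → MISS  vc=[]
1: 0x189 (blk 49, set 1) → MISS  vc=[]
2: 0x176 (blk 46, set 6) → MISS  vc=[]
3: 0xec (blk 29, set 5) → MISS  vc=[]
4: 0x18b (blk 49, set 1) → L1-HIT  vc=[]
5: 0x18e (blk 49, set 1) → L1-HIT  vc=[]
6: 0x175 (blk 46, set 6) → L1-HIT  vc=[]
7: 0xef (blk 29, set 5) → L1-HIT  vc=[]
8: 0x1e3 (blk 60, set 4) → L1-HIT  vc=[]
9: 0x1cd (blk 57, set 1) → MISS  vc=[49]
10: 0x1e5 (blk 60, set 4) → L1-HIT  vc=[49]
11: 0xeb (blk 29, set 5) → L1-HIT  vc=[49]
12: 0x4e (blk 9, set 1) → MISS  vc=[49, 57]
13: 0x1e3 (blk 60, set 4) → L1-HIT  vc=[49, 57]
14: 0xeb (blk 29, set 5) → L1-HIT  vc=[49, 57]
15: 0x67 (blk 12, set 4) → MISS  vc=[49, 57, 60]
16: 0xa0 (blk 20, set 4) → MISS  vc=[49, 57, 60, 12]
17: 0x65 (blk 12, set 4) → VC-HIT  vc=[49, 57, 60, 20]
18: 0x61 (blk 12, set 4) → L1-HIT  vc=[49, 57, 60, 20]
19: 0xa5 (blk 20, set 4) → VC-HIT  vc=[49, 57, 60, 12]
20: 0x63 (blk 12, set 4) → VC-HIT  vc=[49, 57, 60, 20]

SEQ = [MISS, MISS, MISS, MISS, L1-HIT, L1-HIT, L1-HIT, L1-HIT, L1-HIT, MISS, L1-HIT, L1-HIT, MISS, L1-HIT, L1-HIT, MISS, MISS, VC-HIT, L1-HIT, VC-HIT, VC-HIT]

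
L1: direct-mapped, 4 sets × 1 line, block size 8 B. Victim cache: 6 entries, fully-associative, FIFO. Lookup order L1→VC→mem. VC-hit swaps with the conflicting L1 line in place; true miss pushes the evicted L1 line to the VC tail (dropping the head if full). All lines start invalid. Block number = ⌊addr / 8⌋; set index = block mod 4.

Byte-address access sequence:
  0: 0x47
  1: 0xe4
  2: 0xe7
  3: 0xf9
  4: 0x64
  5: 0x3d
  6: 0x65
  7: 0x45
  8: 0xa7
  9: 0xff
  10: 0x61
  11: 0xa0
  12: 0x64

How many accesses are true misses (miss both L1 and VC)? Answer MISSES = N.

MISSES = 6

  [0] addr=0x47 blk=8 s=0: MISS | VC []
  [1] addr=0xe4 blk=28 s=0: MISS | VC [8]
  [2] addr=0xe7 blk=28 s=0: L1-HIT | VC [8]
  [3] addr=0xf9 blk=31 s=3: MISS | VC [8]
  [4] addr=0x64 blk=12 s=0: MISS | VC [8, 28]
  [5] addr=0x3d blk=7 s=3: MISS | VC [8, 28, 31]
  [6] addr=0x65 blk=12 s=0: L1-HIT | VC [8, 28, 31]
  [7] addr=0x45 blk=8 s=0: VC-HIT | VC [12, 28, 31]
  [8] addr=0xa7 blk=20 s=0: MISS | VC [12, 28, 31, 8]
  [9] addr=0xff blk=31 s=3: VC-HIT | VC [12, 28, 7, 8]
  [10] addr=0x61 blk=12 s=0: VC-HIT | VC [20, 28, 7, 8]
  [11] addr=0xa0 blk=20 s=0: VC-HIT | VC [12, 28, 7, 8]
  [12] addr=0x64 blk=12 s=0: VC-HIT | VC [20, 28, 7, 8]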